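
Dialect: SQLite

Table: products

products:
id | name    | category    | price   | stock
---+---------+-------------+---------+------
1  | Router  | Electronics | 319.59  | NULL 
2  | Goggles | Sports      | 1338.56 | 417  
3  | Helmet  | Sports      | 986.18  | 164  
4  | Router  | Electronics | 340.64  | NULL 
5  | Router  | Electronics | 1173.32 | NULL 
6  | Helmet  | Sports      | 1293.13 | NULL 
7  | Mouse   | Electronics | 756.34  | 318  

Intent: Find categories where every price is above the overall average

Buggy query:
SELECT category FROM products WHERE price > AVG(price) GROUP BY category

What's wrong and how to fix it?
Bug: WHERE evaluates per row before aggregation, so AVG() is unavailable

Fix: Compute the overall average in a scalar subquery and compare each group's MIN against it in HAVING

Corrected query:
SELECT category FROM products GROUP BY category HAVING MIN(price) > (SELECT AVG(price) FROM products)

Result:
category
--------
Sports  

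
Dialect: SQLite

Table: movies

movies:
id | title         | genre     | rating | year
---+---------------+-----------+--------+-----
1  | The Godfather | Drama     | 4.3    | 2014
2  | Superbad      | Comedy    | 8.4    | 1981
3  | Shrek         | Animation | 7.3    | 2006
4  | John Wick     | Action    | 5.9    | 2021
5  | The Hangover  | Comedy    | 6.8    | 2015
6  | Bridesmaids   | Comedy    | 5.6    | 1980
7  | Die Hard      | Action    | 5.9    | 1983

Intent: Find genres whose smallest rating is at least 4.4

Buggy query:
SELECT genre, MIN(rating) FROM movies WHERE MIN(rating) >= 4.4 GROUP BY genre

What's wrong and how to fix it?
Bug: MIN() in WHERE is a misuse of aggregate

Fix: Use HAVING for the per-group MIN condition

Corrected query:
SELECT genre, MIN(rating) FROM movies GROUP BY genre HAVING MIN(rating) >= 4.4

Result:
genre     | MIN(rating)
----------+------------
Action    | 5.9        
Animation | 7.3        
Comedy    | 5.6        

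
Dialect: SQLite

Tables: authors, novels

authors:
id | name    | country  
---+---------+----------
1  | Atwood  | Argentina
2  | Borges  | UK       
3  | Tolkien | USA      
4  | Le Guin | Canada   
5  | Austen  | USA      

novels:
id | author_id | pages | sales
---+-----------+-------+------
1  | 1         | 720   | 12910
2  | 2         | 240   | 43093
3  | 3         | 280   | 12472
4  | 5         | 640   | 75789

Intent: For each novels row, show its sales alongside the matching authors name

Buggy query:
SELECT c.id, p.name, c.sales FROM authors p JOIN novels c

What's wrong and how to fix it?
Bug: Missing join condition: each novels row is matched to all authors rows instead of just its own

Fix: Add ON c.author_id = p.id to the JOIN

Corrected query:
SELECT c.id, p.name, c.sales FROM authors p JOIN novels c ON c.author_id = p.id

Result:
id | name    | sales
---+---------+------
1  | Atwood  | 12910
2  | Borges  | 43093
3  | Tolkien | 12472
4  | Austen  | 75789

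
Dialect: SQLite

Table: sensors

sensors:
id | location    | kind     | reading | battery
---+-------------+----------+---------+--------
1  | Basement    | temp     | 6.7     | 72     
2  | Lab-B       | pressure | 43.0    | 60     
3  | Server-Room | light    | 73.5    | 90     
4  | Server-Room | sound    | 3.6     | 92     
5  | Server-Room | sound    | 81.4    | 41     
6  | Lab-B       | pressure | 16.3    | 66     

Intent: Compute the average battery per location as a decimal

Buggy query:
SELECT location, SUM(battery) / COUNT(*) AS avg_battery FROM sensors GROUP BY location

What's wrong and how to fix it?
Bug: SUM(battery) and COUNT(*) are both integers; the division truncates the fractional part

Fix: Multiply by 1.0 (or CAST to REAL) to force floating-point division

Corrected query:
SELECT location, SUM(battery) * 1.0 / COUNT(*) AS avg_battery FROM sensors GROUP BY location

Result:
location    | avg_battery
------------+------------
Basement    | 72         
Lab-B       | 63         
Server-Room | 74.333333  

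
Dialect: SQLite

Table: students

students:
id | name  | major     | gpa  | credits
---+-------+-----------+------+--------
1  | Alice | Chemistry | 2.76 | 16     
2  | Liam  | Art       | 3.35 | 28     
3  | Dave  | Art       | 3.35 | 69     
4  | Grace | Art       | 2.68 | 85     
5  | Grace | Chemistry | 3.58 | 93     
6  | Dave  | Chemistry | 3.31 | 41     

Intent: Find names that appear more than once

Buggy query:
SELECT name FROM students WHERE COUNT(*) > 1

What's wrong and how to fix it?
Bug: COUNT(*) is an aggregate and cannot be used in WHERE

Fix: GROUP BY name, then filter groups with HAVING COUNT(*) > 1

Corrected query:
SELECT name FROM students GROUP BY name HAVING COUNT(*) > 1

Result:
name 
-----
Dave 
Grace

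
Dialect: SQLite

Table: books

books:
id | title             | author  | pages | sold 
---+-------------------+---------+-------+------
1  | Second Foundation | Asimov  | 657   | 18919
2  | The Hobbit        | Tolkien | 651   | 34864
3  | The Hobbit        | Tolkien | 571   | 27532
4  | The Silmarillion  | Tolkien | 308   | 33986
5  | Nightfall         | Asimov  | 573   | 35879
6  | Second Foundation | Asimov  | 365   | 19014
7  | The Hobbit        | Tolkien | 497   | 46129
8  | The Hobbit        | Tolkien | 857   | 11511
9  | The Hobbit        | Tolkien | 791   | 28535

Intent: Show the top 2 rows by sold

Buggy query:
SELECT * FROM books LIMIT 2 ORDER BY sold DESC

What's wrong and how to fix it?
Bug: ORDER BY cannot follow LIMIT; LIMIT is the final clause

Fix: Sort with ORDER BY, then apply LIMIT

Corrected query:
SELECT * FROM books ORDER BY sold DESC LIMIT 2

Result:
id | title      | author  | pages | sold 
---+------------+---------+-------+------
7  | The Hobbit | Tolkien | 497   | 46129
5  | Nightfall  | Asimov  | 573   | 35879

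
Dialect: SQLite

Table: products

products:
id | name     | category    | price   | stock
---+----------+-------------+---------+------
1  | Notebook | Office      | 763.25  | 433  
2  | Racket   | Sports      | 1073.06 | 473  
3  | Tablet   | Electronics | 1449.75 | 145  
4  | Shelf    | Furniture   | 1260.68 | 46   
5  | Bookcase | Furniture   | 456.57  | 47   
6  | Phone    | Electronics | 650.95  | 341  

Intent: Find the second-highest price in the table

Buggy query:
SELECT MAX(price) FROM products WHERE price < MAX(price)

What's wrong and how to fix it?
Bug: The inner MAX is an aggregate inside WHERE, which is not allowed

Fix: Compute the overall MAX in a subquery, then take MAX of rows below it

Corrected query:
SELECT MAX(price) FROM products WHERE price < (SELECT MAX(price) FROM products)

Result:
MAX(price)
----------
1260.68   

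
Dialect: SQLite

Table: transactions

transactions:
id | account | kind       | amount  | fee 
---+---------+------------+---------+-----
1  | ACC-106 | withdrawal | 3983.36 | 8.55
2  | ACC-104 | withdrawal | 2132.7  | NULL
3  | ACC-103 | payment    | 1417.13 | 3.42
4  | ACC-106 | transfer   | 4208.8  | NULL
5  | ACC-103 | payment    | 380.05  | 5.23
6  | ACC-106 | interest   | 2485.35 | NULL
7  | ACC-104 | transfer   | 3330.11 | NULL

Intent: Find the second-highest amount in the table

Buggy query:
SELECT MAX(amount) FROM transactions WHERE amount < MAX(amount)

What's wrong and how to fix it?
Bug: MAX(amount) on the right of the comparison is an aggregate-in-WHERE error

Fix: Compute the overall MAX in a subquery, then take MAX of rows below it

Corrected query:
SELECT MAX(amount) FROM transactions WHERE amount < (SELECT MAX(amount) FROM transactions)

Result:
MAX(amount)
-----------
3983.36    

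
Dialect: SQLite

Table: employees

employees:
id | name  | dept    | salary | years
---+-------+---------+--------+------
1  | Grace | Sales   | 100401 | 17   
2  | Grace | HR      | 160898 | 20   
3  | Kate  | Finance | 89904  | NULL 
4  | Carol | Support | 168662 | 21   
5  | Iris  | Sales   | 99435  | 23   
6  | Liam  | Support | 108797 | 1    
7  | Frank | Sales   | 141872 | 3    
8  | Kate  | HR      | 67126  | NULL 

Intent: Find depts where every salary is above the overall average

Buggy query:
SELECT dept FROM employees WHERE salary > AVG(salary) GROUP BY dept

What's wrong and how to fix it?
Bug: WHERE evaluates per row before aggregation, so AVG() is unavailable

Fix: Use a subquery for AVG and a HAVING MIN(...) filter so the condition holds for every row in the group

Corrected query:
SELECT dept FROM employees GROUP BY dept HAVING MIN(salary) > (SELECT AVG(salary) FROM employees)

Result:
(no rows)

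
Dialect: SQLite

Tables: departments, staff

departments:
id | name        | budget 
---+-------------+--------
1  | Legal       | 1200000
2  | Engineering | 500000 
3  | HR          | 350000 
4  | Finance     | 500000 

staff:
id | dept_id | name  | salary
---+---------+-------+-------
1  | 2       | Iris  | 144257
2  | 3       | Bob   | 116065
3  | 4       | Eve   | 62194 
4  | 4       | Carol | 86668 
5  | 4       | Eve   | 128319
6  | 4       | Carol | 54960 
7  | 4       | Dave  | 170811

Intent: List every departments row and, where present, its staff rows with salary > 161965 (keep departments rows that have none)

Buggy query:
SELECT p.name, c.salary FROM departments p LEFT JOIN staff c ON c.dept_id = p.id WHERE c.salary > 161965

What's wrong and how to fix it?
Bug: Filtering c.salary in WHERE discards the NULL rows produced by LEFT JOIN, turning it into an inner join

Fix: Move the right-table condition into the ON clause so unmatched parents are kept

Corrected query:
SELECT p.name, c.salary FROM departments p LEFT JOIN staff c ON c.dept_id = p.id AND c.salary > 161965

Result:
name        | salary
------------+-------
Legal       | NULL  
Engineering | NULL  
HR          | NULL  
Finance     | 170811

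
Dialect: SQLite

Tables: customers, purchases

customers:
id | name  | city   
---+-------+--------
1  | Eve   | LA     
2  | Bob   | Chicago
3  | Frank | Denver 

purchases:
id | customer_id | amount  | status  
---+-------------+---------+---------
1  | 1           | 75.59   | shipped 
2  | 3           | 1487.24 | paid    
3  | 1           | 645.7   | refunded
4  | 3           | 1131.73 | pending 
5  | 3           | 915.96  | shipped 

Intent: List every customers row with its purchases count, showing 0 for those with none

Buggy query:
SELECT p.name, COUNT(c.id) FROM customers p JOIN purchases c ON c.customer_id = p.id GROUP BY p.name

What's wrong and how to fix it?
Bug: INNER JOIN drops customers rows that have no matching purchases rows

Fix: Use LEFT JOIN so parents without children still appear (COUNT(c.id) gives 0)

Corrected query:
SELECT p.name, COUNT(c.id) FROM customers p LEFT JOIN purchases c ON c.customer_id = p.id GROUP BY p.name

Result:
name  | COUNT(c.id)
------+------------
Bob   | 0          
Eve   | 2          
Frank | 3          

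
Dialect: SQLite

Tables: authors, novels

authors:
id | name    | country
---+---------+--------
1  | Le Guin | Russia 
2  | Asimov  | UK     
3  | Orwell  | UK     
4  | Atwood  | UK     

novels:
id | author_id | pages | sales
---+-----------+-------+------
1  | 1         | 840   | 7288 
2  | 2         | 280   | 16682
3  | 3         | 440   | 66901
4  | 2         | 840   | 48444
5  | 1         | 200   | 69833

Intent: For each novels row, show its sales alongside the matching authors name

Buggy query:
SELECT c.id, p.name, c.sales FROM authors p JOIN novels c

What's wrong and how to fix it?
Bug: Missing join condition: each novels row is matched to all authors rows instead of just its own

Fix: Add ON c.author_id = p.id to the JOIN

Corrected query:
SELECT c.id, p.name, c.sales FROM authors p JOIN novels c ON c.author_id = p.id

Result:
id | name    | sales
---+---------+------
1  | Le Guin | 7288 
2  | Asimov  | 16682
3  | Orwell  | 66901
4  | Asimov  | 48444
5  | Le Guin | 69833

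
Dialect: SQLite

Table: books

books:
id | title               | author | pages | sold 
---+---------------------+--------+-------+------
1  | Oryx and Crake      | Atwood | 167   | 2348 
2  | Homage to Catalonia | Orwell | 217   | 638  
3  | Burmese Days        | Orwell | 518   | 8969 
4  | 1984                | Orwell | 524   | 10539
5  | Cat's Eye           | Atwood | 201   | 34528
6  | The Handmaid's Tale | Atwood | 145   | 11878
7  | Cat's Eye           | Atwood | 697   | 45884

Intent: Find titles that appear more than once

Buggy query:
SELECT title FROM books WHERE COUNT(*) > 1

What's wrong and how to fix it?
Bug: COUNT(*) is an aggregate and cannot be used in WHERE

Fix: Group first, then use HAVING for the count condition

Corrected query:
SELECT title FROM books GROUP BY title HAVING COUNT(*) > 1

Result:
title    
---------
Cat's Eye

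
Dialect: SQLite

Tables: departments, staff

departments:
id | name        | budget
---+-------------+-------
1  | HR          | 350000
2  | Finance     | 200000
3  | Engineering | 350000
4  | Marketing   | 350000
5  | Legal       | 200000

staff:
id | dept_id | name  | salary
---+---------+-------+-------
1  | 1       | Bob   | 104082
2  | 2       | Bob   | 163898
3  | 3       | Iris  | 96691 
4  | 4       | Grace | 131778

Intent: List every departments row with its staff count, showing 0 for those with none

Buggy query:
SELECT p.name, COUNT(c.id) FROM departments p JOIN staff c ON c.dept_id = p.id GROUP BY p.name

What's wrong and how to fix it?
Bug: An inner join excludes parents with zero children

Fix: Use LEFT JOIN so parents without children still appear (COUNT(c.id) gives 0)

Corrected query:
SELECT p.name, COUNT(c.id) FROM departments p LEFT JOIN staff c ON c.dept_id = p.id GROUP BY p.name

Result:
name        | COUNT(c.id)
------------+------------
Engineering | 1          
Finance     | 1          
HR          | 1          
Legal       | 0          
Marketing   | 1          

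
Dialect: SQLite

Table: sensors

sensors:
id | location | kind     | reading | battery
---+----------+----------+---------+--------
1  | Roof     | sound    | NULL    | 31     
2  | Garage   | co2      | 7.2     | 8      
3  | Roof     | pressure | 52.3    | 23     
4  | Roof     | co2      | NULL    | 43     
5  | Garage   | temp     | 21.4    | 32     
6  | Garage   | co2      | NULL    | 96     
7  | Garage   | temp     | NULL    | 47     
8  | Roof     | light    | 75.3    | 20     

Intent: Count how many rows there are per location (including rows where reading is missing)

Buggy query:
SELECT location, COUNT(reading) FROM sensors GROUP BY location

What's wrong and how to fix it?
Bug: COUNT(reading) skips NULLs, so groups with missing reading are undercounted

Fix: Replace COUNT(reading) with COUNT(*)

Corrected query:
SELECT location, COUNT(*) FROM sensors GROUP BY location

Result:
location | COUNT(*)
---------+---------
Garage   | 4       
Roof     | 4       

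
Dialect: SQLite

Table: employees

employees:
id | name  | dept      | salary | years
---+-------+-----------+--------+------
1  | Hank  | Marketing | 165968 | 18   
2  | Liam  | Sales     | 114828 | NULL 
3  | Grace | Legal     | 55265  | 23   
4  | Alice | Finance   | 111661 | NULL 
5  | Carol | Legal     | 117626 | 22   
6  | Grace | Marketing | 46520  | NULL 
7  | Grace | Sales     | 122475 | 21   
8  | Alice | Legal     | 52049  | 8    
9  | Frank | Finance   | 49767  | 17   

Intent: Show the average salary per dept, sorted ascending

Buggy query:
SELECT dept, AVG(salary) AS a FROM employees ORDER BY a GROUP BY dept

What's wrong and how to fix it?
Bug: ORDER BY appears before GROUP BY; SQL clause order requires GROUP BY first

Fix: Reorder: SELECT … FROM … GROUP BY … ORDER BY …

Corrected query:
SELECT dept, AVG(salary) AS a FROM employees GROUP BY dept ORDER BY a

Result:
dept      | a       
----------+---------
Legal     | 74980   
Finance   | 80714   
Marketing | 106244  
Sales     | 118651.5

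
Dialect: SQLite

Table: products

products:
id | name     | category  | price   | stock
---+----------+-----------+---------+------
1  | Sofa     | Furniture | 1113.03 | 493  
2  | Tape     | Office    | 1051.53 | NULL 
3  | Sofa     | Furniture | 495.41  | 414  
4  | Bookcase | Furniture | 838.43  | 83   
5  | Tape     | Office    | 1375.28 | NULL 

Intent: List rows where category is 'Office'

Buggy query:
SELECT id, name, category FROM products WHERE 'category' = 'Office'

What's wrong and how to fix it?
Bug: Single quotes denote string literals in SQL; the column name is being compared as a constant string

Fix: Remove the quotes around the column name (or use double quotes for an identifier)

Corrected query:
SELECT id, name, category FROM products WHERE category = 'Office'

Result:
id | name | category
---+------+---------
2  | Tape | Office  
5  | Tape | Office  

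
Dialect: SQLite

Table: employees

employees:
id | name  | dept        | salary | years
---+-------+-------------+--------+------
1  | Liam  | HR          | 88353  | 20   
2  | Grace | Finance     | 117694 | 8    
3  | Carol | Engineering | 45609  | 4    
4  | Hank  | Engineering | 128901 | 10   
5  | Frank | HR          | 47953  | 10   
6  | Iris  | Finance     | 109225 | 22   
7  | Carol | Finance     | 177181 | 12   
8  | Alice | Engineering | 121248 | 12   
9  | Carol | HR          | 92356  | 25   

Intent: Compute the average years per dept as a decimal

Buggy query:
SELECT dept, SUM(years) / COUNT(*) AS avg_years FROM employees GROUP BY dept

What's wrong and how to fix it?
Bug: SUM(years) and COUNT(*) are both integers; the division truncates the fractional part

Fix: Multiply by 1.0 (or CAST to REAL) to force floating-point division

Corrected query:
SELECT dept, SUM(years) * 1.0 / COUNT(*) AS avg_years FROM employees GROUP BY dept

Result:
dept        | avg_years
------------+----------
Engineering | 8.666667 
Finance     | 14       
HR          | 18.333333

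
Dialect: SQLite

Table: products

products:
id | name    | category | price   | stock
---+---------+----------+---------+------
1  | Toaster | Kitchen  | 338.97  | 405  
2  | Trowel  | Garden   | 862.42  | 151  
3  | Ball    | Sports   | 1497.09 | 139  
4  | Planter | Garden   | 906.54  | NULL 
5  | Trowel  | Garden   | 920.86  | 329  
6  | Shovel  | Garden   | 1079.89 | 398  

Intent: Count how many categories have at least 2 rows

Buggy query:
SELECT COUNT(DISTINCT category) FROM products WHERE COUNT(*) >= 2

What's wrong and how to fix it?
Bug: COUNT(*) cannot appear in WHERE; the per-group count doesn't exist yet

Fix: Use a subquery that GROUPs and filters with HAVING, then count its rows

Corrected query:
SELECT COUNT(*) FROM (SELECT category FROM products GROUP BY category HAVING COUNT(*) >= 2)

Result:
COUNT(*)
--------
1       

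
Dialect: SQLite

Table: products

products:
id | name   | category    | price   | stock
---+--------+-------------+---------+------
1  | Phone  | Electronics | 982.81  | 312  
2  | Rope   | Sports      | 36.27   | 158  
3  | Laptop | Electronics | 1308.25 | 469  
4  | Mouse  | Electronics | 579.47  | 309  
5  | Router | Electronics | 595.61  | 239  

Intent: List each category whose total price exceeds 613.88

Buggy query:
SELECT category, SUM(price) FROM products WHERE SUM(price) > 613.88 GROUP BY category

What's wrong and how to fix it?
Bug: Aggregate functions cannot appear in a WHERE clause

Fix: Move the aggregate condition to a HAVING clause

Corrected query:
SELECT category, SUM(price) FROM products GROUP BY category HAVING SUM(price) > 613.88

Result:
category    | SUM(price)
------------+-----------
Electronics | 3466.14   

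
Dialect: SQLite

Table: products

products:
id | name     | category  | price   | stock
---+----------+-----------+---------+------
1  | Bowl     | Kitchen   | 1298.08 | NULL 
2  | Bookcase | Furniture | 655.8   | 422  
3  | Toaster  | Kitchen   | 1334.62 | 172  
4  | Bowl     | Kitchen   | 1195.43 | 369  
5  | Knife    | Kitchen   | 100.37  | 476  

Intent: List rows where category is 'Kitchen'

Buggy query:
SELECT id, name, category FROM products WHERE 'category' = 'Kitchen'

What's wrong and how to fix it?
Bug: Single quotes denote string literals in SQL; the column name is being compared as a constant string

Fix: Remove the quotes around the column name (or use double quotes for an identifier)

Corrected query:
SELECT id, name, category FROM products WHERE category = 'Kitchen'

Result:
id | name    | category
---+---------+---------
1  | Bowl    | Kitchen 
3  | Toaster | Kitchen 
4  | Bowl    | Kitchen 
5  | Knife   | Kitchen 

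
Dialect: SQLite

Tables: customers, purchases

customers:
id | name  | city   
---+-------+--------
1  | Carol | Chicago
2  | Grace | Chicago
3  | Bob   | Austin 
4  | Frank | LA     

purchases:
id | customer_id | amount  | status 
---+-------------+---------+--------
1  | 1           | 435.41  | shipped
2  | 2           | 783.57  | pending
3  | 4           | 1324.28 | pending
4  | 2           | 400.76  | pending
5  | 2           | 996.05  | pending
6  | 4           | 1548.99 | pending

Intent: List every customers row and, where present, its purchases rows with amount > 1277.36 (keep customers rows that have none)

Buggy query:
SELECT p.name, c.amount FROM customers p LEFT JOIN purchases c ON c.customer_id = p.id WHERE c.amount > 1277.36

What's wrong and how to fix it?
Bug: A WHERE condition on the right-hand table after LEFT JOIN drops unmatched parents

Fix: Move the right-table condition into the ON clause so unmatched parents are kept

Corrected query:
SELECT p.name, c.amount FROM customers p LEFT JOIN purchases c ON c.customer_id = p.id AND c.amount > 1277.36

Result:
name  | amount 
------+--------
Carol | NULL   
Grace | NULL   
Bob   | NULL   
Frank | 1324.28
Frank | 1548.99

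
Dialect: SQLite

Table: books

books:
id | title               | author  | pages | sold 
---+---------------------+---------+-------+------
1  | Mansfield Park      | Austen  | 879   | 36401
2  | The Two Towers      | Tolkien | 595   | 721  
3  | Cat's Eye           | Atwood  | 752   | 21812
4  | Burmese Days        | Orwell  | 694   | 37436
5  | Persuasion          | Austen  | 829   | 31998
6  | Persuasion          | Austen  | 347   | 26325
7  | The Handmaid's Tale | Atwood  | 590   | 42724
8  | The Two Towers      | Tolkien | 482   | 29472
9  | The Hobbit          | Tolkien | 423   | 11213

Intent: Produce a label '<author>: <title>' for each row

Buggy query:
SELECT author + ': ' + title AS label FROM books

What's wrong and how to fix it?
Bug: SQLite uses || for string concatenation; + coerces text to numbers (yielding 0)

Fix: Use the || operator for string concatenation

Corrected query:
SELECT author || ': ' || title AS label FROM books

Result:
label                      
---------------------------
Austen: Mansfield Park     
Tolkien: The Two Towers    
Atwood: Cat's Eye          
Orwell: Burmese Days       
Austen: Persuasion         
Austen: Persuasion         
Atwood: The Handmaid's Tale
Tolkien: The Two Towers    
Tolkien: The Hobbit        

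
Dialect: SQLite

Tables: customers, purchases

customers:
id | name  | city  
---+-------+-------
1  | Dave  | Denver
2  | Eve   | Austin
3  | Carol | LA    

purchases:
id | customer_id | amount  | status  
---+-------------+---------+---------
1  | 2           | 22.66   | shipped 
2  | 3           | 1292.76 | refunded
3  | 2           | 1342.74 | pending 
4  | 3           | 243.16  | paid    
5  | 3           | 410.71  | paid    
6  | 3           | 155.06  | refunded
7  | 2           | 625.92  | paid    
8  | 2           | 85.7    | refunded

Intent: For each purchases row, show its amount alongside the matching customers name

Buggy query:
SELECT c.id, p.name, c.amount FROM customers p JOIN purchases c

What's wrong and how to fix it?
Bug: JOIN with no ON clause produces a cartesian product; every purchases row pairs with every customers row

Fix: Add ON c.customer_id = p.id to the JOIN

Corrected query:
SELECT c.id, p.name, c.amount FROM customers p JOIN purchases c ON c.customer_id = p.id

Result:
id | name  | amount 
---+-------+--------
1  | Eve   | 22.66  
2  | Carol | 1292.76
3  | Eve   | 1342.74
4  | Carol | 243.16 
5  | Carol | 410.71 
6  | Carol | 155.06 
7  | Eve   | 625.92 
8  | Eve   | 85.7   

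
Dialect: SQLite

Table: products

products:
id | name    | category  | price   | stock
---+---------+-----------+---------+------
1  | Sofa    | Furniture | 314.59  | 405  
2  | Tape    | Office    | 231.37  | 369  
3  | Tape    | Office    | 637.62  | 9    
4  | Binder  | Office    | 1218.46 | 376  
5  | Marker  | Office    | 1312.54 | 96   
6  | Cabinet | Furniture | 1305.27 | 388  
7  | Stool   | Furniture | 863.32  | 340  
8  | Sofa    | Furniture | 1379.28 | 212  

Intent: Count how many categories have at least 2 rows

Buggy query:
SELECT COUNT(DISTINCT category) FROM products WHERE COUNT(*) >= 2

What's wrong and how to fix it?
Bug: COUNT(*) cannot appear in WHERE; the per-group count doesn't exist yet

Fix: Use a subquery that GROUPs and filters with HAVING, then count its rows

Corrected query:
SELECT COUNT(*) FROM (SELECT category FROM products GROUP BY category HAVING COUNT(*) >= 2)

Result:
COUNT(*)
--------
2       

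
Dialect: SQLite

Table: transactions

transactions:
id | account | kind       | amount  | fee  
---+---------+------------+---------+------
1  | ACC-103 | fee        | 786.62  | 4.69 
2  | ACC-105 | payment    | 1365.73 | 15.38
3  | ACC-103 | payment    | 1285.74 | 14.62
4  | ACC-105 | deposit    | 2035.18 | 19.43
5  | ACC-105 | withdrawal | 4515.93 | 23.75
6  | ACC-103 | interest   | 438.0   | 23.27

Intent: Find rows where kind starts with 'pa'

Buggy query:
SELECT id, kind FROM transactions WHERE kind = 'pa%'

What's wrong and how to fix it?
Bug: '=' compares the literal string including the % character; pattern matching needs LIKE

Fix: Replace '=' with LIKE so 'pa%' is treated as a pattern

Corrected query:
SELECT id, kind FROM transactions WHERE kind LIKE 'pa%'

Result:
id | kind   
---+--------
2  | payment
3  | payment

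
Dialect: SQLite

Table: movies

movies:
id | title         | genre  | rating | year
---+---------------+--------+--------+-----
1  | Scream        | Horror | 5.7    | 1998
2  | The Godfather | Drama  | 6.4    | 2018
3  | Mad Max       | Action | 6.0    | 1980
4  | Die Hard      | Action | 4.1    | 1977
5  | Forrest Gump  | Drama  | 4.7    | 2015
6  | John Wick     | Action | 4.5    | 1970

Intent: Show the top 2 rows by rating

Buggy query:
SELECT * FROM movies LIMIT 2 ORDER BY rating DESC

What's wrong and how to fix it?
Bug: ORDER BY cannot follow LIMIT; LIMIT is the final clause

Fix: Sort with ORDER BY, then apply LIMIT

Corrected query:
SELECT * FROM movies ORDER BY rating DESC LIMIT 2

Result:
id | title         | genre  | rating | year
---+---------------+--------+--------+-----
2  | The Godfather | Drama  | 6.4    | 2018
3  | Mad Max       | Action | 6      | 1980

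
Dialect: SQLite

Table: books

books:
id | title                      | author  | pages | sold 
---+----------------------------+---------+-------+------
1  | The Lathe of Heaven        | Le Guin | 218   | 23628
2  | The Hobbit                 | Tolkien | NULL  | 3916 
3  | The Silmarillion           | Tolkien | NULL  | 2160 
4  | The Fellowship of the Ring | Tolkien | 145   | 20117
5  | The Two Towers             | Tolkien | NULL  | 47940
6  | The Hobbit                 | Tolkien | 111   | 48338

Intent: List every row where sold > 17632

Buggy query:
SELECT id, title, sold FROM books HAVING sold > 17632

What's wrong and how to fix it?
Bug: HAVING filters the output of aggregation, but this query has no GROUP BY and no aggregate functions, so SQLite rejects it (HAVING clause on a non-aggregate query); the condition here is per row

Fix: Use WHERE for row-level filtering

Corrected query:
SELECT id, title, sold FROM books WHERE sold > 17632

Result:
id | title                      | sold 
---+----------------------------+------
1  | The Lathe of Heaven        | 23628
4  | The Fellowship of the Ring | 20117
5  | The Two Towers             | 47940
6  | The Hobbit                 | 48338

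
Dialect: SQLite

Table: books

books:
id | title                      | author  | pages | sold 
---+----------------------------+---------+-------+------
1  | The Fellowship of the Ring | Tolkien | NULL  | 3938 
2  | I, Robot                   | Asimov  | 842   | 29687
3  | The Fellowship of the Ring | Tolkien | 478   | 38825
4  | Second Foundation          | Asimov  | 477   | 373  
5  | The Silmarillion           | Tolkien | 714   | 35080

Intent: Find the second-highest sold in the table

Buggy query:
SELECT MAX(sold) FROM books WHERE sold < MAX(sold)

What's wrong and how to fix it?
Bug: The inner MAX is an aggregate inside WHERE, which is not allowed

Fix: Compute the overall MAX in a subquery, then take MAX of rows below it

Corrected query:
SELECT MAX(sold) FROM books WHERE sold < (SELECT MAX(sold) FROM books)

Result:
MAX(sold)
---------
35080    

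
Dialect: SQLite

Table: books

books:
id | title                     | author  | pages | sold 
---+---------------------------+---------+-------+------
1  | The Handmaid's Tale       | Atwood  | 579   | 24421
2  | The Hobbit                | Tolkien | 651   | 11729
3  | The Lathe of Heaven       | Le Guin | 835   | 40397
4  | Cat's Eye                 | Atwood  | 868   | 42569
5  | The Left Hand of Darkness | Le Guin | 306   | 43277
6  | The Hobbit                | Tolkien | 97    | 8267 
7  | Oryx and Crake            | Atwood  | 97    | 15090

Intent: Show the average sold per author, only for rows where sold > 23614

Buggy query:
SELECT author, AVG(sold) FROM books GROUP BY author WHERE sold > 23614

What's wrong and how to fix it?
Bug: WHERE cannot follow GROUP BY

Fix: Move the WHERE clause before GROUP BY

Corrected query:
SELECT author, AVG(sold) FROM books WHERE sold > 23614 GROUP BY author

Result:
author  | AVG(sold)
--------+----------
Atwood  | 33495    
Le Guin | 41837    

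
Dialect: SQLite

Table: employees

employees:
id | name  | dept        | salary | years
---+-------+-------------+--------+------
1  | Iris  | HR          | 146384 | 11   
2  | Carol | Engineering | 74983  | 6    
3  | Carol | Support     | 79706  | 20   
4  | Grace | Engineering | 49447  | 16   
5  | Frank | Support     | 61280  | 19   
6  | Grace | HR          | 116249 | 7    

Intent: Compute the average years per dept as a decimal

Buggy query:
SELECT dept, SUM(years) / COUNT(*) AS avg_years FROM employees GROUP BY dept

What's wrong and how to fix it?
Bug: Both operands are integers, so '/' performs integer division and truncates

Fix: Cast one side to REAL so the division keeps the fractional part

Corrected query:
SELECT dept, SUM(years) * 1.0 / COUNT(*) AS avg_years FROM employees GROUP BY dept

Result:
dept        | avg_years
------------+----------
Engineering | 11       
HR          | 9        
Support     | 19.5     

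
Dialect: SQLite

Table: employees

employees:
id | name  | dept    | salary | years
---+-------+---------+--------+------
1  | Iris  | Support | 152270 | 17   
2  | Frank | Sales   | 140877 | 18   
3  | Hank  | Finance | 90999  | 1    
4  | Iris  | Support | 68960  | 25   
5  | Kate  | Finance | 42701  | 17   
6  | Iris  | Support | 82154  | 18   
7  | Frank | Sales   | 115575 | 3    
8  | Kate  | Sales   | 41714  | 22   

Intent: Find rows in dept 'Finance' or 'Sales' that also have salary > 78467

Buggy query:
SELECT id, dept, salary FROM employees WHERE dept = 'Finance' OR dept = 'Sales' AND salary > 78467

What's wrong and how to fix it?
Bug: Without parentheses, AND is evaluated before OR, so the salary filter only applies to the 'Sales' branch

Fix: Add parentheses around the OR so the AND applies to both alternatives

Corrected query:
SELECT id, dept, salary FROM employees WHERE (dept = 'Finance' OR dept = 'Sales') AND salary > 78467

Result:
id | dept    | salary
---+---------+-------
2  | Sales   | 140877
3  | Finance | 90999 
7  | Sales   | 115575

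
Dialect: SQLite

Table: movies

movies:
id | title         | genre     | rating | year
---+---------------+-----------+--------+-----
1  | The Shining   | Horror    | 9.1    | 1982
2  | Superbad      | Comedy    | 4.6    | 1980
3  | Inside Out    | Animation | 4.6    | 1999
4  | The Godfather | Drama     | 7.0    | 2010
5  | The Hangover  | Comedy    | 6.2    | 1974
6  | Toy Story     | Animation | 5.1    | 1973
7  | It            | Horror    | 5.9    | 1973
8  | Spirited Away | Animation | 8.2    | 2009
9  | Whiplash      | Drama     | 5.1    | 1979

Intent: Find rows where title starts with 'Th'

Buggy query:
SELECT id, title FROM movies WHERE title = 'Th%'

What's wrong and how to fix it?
Bug: Wildcards only work with LIKE; '=' treats '%' as a literal character

Fix: Use LIKE for wildcard pattern matching

Corrected query:
SELECT id, title FROM movies WHERE title LIKE 'Th%'

Result:
id | title        
---+--------------
1  | The Shining  
4  | The Godfather
5  | The Hangover 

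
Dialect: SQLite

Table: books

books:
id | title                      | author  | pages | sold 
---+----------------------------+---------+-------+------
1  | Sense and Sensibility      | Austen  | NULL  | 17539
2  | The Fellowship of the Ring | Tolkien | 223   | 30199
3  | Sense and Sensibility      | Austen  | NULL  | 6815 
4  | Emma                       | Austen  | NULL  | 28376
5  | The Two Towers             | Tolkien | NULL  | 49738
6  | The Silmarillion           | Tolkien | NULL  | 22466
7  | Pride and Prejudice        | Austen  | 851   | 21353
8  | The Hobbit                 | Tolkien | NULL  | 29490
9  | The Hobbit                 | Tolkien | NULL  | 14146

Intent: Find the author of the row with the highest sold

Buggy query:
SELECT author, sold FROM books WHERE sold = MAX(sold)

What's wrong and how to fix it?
Bug: MAX(sold) is an aggregate and cannot be used directly in WHERE

Fix: Use a subquery: WHERE sold = (SELECT MAX(sold) FROM books)

Corrected query:
SELECT author, sold FROM books WHERE sold = (SELECT MAX(sold) FROM books)

Result:
author  | sold 
--------+------
Tolkien | 49738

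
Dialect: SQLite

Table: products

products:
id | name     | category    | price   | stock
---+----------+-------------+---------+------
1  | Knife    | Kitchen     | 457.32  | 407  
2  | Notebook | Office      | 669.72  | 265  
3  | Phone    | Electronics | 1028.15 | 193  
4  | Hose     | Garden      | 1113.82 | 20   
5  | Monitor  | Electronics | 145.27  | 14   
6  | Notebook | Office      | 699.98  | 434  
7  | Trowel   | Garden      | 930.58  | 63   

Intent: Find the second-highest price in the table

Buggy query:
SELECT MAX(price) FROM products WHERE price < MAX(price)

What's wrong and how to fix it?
Bug: The inner MAX is an aggregate inside WHERE, which is not allowed

Fix: Put the inner MAX in a scalar subquery

Corrected query:
SELECT MAX(price) FROM products WHERE price < (SELECT MAX(price) FROM products)

Result:
MAX(price)
----------
1028.15   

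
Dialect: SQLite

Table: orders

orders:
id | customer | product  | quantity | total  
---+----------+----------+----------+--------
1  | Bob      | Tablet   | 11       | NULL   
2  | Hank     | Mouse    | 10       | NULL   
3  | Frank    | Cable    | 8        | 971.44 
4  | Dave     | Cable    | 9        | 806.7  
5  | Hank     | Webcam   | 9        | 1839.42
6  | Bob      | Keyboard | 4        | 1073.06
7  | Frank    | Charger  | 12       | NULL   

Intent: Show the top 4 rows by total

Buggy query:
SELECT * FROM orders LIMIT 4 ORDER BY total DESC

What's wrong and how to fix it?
Bug: ORDER BY cannot follow LIMIT; LIMIT is the final clause

Fix: Swap the clauses: ORDER BY first, then LIMIT

Corrected query:
SELECT * FROM orders ORDER BY total DESC LIMIT 4

Result:
id | customer | product  | quantity | total  
---+----------+----------+----------+--------
5  | Hank     | Webcam   | 9        | 1839.42
6  | Bob      | Keyboard | 4        | 1073.06
3  | Frank    | Cable    | 8        | 971.44 
4  | Dave     | Cable    | 9        | 806.7  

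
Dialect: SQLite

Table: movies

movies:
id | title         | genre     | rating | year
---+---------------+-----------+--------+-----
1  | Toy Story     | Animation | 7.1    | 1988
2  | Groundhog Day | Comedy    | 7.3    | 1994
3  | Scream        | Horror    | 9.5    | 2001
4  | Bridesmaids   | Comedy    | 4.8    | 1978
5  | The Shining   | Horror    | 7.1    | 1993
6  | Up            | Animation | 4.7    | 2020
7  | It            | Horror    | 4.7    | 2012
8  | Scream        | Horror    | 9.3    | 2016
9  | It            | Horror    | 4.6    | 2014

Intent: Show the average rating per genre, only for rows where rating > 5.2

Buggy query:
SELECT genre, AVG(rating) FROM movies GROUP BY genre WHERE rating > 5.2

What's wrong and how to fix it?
Bug: Row-level WHERE must come before GROUP BY in the clause order

Fix: Move the WHERE clause before GROUP BY

Corrected query:
SELECT genre, AVG(rating) FROM movies WHERE rating > 5.2 GROUP BY genre

Result:
genre     | AVG(rating)
----------+------------
Animation | 7.1        
Comedy    | 7.3        
Horror    | 8.633333   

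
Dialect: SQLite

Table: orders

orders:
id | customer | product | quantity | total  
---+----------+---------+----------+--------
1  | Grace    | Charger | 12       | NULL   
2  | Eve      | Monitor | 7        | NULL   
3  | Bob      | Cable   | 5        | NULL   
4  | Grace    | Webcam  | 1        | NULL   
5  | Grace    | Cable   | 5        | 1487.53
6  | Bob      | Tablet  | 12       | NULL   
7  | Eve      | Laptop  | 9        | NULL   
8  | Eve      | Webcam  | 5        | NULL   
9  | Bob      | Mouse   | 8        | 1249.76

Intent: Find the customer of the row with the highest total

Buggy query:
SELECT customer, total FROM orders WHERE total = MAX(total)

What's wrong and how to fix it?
Bug: WHERE is evaluated per row; an aggregate over the whole table isn't defined there

Fix: Wrap MAX in a scalar subquery so WHERE compares against a single value

Corrected query:
SELECT customer, total FROM orders WHERE total = (SELECT MAX(total) FROM orders)

Result:
customer | total  
---------+--------
Grace    | 1487.53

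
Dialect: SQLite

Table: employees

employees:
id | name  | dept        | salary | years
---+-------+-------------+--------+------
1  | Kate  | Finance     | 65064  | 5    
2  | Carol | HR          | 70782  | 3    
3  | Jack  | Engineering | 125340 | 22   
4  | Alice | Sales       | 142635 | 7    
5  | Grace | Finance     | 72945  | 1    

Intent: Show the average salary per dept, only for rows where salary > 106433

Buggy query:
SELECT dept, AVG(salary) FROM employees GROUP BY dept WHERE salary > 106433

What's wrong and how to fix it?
Bug: Row-level WHERE must come before GROUP BY in the clause order

Fix: Place WHERE between FROM and GROUP BY

Corrected query:
SELECT dept, AVG(salary) FROM employees WHERE salary > 106433 GROUP BY dept

Result:
dept        | AVG(salary)
------------+------------
Engineering | 125340     
Sales       | 142635     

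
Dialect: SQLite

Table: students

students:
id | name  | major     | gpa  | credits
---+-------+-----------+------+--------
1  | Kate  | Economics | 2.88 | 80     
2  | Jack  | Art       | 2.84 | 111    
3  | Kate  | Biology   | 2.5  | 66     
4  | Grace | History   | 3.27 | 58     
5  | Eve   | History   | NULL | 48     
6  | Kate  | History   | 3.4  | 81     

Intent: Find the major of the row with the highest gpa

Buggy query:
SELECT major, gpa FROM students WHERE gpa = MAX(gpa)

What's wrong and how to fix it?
Bug: WHERE is evaluated per row; an aggregate over the whole table isn't defined there

Fix: Wrap MAX in a scalar subquery so WHERE compares against a single value

Corrected query:
SELECT major, gpa FROM students WHERE gpa = (SELECT MAX(gpa) FROM students)

Result:
major   | gpa
--------+----
History | 3.4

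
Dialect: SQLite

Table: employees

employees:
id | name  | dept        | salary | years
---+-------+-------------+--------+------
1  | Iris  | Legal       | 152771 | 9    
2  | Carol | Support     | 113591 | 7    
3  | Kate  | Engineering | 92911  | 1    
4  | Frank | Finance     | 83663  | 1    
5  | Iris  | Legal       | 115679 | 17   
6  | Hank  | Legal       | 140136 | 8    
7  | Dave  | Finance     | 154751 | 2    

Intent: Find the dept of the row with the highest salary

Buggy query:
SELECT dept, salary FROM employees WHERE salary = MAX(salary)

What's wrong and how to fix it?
Bug: MAX(salary) is an aggregate and cannot be used directly in WHERE

Fix: Use a subquery: WHERE salary = (SELECT MAX(salary) FROM employees)

Corrected query:
SELECT dept, salary FROM employees WHERE salary = (SELECT MAX(salary) FROM employees)

Result:
dept    | salary
--------+-------
Finance | 154751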